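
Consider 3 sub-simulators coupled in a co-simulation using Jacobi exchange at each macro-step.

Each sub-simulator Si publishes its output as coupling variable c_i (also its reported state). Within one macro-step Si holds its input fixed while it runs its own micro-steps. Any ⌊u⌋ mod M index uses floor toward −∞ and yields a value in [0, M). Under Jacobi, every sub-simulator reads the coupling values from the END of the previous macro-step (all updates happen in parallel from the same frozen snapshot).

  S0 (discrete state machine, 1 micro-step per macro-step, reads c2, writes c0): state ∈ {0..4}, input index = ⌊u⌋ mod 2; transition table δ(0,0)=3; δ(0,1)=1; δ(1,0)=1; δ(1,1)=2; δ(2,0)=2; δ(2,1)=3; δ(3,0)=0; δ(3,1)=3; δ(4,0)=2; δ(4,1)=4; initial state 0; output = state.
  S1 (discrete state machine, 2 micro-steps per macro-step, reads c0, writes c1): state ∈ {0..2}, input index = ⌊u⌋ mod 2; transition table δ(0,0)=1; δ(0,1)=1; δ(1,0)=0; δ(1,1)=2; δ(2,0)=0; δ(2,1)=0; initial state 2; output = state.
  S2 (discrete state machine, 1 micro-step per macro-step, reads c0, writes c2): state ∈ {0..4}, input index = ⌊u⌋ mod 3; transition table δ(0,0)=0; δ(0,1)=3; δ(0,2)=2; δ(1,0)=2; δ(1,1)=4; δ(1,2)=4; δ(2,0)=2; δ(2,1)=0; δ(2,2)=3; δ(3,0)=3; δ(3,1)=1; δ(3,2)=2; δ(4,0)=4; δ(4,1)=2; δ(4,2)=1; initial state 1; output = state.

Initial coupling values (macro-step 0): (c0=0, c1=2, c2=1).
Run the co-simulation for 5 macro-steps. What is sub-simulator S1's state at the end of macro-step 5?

macro 1: S0 reads c2=1 → after 1×micro: 1; S1 reads c0=0 → after 2×micro: 1; S2 reads c0=0 → after 1×micro: 2 ⇒ (c0=1, c1=1, c2=2)
macro 2: S0 reads c2=2 → after 1×micro: 1; S1 reads c0=1 → after 2×micro: 0; S2 reads c0=1 → after 1×micro: 0 ⇒ (c0=1, c1=0, c2=0)
macro 3: S0 reads c2=0 → after 1×micro: 1; S1 reads c0=1 → after 2×micro: 2; S2 reads c0=1 → after 1×micro: 3 ⇒ (c0=1, c1=2, c2=3)
macro 4: S0 reads c2=3 → after 1×micro: 2; S1 reads c0=1 → after 2×micro: 1; S2 reads c0=1 → after 1×micro: 1 ⇒ (c0=2, c1=1, c2=1)
macro 5: S0 reads c2=1 → after 1×micro: 3; S1 reads c0=2 → after 2×micro: 1; S2 reads c0=2 → after 1×micro: 4 ⇒ (c0=3, c1=1, c2=4)

S1 state at macro-step 5 = 1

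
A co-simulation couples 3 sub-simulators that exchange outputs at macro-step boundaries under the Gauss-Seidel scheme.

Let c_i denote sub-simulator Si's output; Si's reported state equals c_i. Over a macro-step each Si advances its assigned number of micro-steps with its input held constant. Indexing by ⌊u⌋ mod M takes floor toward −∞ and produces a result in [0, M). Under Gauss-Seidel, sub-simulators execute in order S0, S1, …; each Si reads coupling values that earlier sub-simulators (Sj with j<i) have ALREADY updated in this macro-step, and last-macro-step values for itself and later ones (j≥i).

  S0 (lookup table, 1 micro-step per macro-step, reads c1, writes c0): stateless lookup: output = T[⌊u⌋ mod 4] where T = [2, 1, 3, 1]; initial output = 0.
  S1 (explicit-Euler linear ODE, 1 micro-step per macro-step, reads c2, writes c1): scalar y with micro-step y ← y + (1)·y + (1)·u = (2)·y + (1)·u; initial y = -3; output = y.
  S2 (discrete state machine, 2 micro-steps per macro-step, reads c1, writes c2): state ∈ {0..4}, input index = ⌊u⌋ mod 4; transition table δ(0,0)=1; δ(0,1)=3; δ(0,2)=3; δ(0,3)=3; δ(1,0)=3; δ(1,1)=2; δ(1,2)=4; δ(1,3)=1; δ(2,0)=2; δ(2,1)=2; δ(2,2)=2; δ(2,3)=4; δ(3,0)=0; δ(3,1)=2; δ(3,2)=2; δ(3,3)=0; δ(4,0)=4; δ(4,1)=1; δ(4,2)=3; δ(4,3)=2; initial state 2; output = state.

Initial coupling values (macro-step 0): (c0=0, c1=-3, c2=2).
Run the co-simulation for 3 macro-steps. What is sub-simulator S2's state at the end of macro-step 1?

macro 1: S0 reads c1=-3 → after 1×micro: 1; S1 reads c2=2 → after 1×micro: -4; S2 reads c1=-4 → after 2×micro: 2 ⇒ (c0=1, c1=-4, c2=2)
macro 2: S0 reads c1=-4 → after 1×micro: 2; S1 reads c2=2 → after 1×micro: -6; S2 reads c1=-6 → after 2×micro: 2 ⇒ (c0=2, c1=-6, c2=2)
macro 3: S0 reads c1=-6 → after 1×micro: 3; S1 reads c2=2 → after 1×micro: -10; S2 reads c1=-10 → after 2×micro: 2 ⇒ (c0=3, c1=-10, c2=2)

S2 state at macro-step 1 = 2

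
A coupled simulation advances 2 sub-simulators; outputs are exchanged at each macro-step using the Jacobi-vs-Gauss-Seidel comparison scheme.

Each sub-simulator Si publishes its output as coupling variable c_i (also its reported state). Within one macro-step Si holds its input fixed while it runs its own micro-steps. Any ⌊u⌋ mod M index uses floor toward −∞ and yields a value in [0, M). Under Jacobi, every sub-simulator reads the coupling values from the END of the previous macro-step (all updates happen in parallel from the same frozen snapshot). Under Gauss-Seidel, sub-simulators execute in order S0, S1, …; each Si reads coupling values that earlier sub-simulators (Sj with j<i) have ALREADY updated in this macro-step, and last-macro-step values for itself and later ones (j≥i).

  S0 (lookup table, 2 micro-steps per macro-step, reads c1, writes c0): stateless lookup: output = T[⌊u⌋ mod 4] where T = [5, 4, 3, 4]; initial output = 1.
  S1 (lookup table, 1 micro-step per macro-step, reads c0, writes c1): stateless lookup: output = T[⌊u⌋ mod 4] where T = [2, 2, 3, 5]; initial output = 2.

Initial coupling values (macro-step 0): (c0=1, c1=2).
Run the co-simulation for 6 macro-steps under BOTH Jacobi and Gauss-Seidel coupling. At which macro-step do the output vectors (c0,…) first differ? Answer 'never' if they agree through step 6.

first divergence at macro-step: 1

[Jacobi] macro 1: S0 reads c1=2 → after 2×micro: 3; S1 reads c0=1 → after 1×micro: 2 ⇒ (c0=3, c1=2)
[Jacobi] macro 2: S0 reads c1=2 → after 2×micro: 3; S1 reads c0=3 → after 1×micro: 5 ⇒ (c0=3, c1=5)
[Jacobi] macro 3: S0 reads c1=5 → after 2×micro: 4; S1 reads c0=3 → after 1×micro: 5 ⇒ (c0=4, c1=5)
[Jacobi] macro 4: S0 reads c1=5 → after 2×micro: 4; S1 reads c0=4 → after 1×micro: 2 ⇒ (c0=4, c1=2)
[Jacobi] macro 5: S0 reads c1=2 → after 2×micro: 3; S1 reads c0=4 → after 1×micro: 2 ⇒ (c0=3, c1=2)
[Jacobi] macro 6: S0 reads c1=2 → after 2×micro: 3; S1 reads c0=3 → after 1×micro: 5 ⇒ (c0=3, c1=5)
[Gauss-Seidel] macro 1: S0 reads c1=2 → after 2×micro: 3; S1 reads c0=3 → after 1×micro: 5 ⇒ (c0=3, c1=5)
[Gauss-Seidel] macro 2: S0 reads c1=5 → after 2×micro: 4; S1 reads c0=4 → after 1×micro: 2 ⇒ (c0=4, c1=2)
[Gauss-Seidel] macro 3: S0 reads c1=2 → after 2×micro: 3; S1 reads c0=3 → after 1×micro: 5 ⇒ (c0=3, c1=5)
[Gauss-Seidel] macro 4: S0 reads c1=5 → after 2×micro: 4; S1 reads c0=4 → after 1×micro: 2 ⇒ (c0=4, c1=2)
[Gauss-Seidel] macro 5: S0 reads c1=2 → after 2×micro: 3; S1 reads c0=3 → after 1×micro: 5 ⇒ (c0=3, c1=5)
[Gauss-Seidel] macro 6: S0 reads c1=5 → after 2×micro: 4; S1 reads c0=4 → after 1×micro: 2 ⇒ (c0=4, c1=2)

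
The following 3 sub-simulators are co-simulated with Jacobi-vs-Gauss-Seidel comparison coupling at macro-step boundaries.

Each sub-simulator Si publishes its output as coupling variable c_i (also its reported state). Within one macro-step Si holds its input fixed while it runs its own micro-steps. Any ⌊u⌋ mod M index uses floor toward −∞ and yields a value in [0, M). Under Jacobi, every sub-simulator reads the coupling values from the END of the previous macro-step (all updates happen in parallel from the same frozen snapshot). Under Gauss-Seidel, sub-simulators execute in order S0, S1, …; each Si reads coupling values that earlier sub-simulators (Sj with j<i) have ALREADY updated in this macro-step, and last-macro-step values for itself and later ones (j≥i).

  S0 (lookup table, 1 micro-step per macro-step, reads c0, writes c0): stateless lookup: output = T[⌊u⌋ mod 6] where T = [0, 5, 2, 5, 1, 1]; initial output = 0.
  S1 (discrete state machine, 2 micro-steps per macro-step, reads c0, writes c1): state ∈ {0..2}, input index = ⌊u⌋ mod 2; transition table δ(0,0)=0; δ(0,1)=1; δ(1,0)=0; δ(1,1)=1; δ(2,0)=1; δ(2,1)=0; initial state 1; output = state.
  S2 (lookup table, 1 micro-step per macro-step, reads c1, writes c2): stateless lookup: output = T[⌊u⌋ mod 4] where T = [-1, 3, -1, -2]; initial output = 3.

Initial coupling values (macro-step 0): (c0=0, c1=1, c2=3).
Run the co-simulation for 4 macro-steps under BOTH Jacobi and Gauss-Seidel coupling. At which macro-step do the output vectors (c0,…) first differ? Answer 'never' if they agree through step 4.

first divergence at macro-step: 1

[Jacobi] macro 1: S0 reads c0=0 → after 1×micro: 0; S1 reads c0=0 → after 2×micro: 0; S2 reads c1=1 → after 1×micro: 3 ⇒ (c0=0, c1=0, c2=3)
[Jacobi] macro 2: S0 reads c0=0 → after 1×micro: 0; S1 reads c0=0 → after 2×micro: 0; S2 reads c1=0 → after 1×micro: -1 ⇒ (c0=0, c1=0, c2=-1)
[Jacobi] macro 3: S0 reads c0=0 → after 1×micro: 0; S1 reads c0=0 → after 2×micro: 0; S2 reads c1=0 → after 1×micro: -1 ⇒ (c0=0, c1=0, c2=-1)
[Jacobi] macro 4: S0 reads c0=0 → after 1×micro: 0; S1 reads c0=0 → after 2×micro: 0; S2 reads c1=0 → after 1×micro: -1 ⇒ (c0=0, c1=0, c2=-1)
[Gauss-Seidel] macro 1: S0 reads c0=0 → after 1×micro: 0; S1 reads c0=0 → after 2×micro: 0; S2 reads c1=0 → after 1×micro: -1 ⇒ (c0=0, c1=0, c2=-1)
[Gauss-Seidel] macro 2: S0 reads c0=0 → after 1×micro: 0; S1 reads c0=0 → after 2×micro: 0; S2 reads c1=0 → after 1×micro: -1 ⇒ (c0=0, c1=0, c2=-1)
[Gauss-Seidel] macro 3: S0 reads c0=0 → after 1×micro: 0; S1 reads c0=0 → after 2×micro: 0; S2 reads c1=0 → after 1×micro: -1 ⇒ (c0=0, c1=0, c2=-1)
[Gauss-Seidel] macro 4: S0 reads c0=0 → after 1×micro: 0; S1 reads c0=0 → after 2×micro: 0; S2 reads c1=0 → after 1×micro: -1 ⇒ (c0=0, c1=0, c2=-1)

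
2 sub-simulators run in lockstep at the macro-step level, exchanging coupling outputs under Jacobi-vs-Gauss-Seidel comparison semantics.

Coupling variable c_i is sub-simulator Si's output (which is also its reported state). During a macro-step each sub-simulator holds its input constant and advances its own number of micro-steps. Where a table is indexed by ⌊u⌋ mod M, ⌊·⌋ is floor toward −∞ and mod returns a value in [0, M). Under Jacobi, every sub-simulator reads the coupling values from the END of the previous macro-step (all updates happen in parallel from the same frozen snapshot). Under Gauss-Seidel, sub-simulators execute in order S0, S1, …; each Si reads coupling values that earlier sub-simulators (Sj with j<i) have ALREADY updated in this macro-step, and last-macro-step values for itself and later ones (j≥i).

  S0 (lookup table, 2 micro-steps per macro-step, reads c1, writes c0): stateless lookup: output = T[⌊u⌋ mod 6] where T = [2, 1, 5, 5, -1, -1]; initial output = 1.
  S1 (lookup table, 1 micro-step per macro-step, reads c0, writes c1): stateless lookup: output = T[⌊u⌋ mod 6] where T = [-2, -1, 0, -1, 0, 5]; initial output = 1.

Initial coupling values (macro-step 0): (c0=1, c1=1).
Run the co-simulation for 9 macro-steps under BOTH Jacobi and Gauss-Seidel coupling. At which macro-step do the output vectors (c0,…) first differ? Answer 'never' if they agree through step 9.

first divergence at macro-step: 2

[Jacobi] macro 1: S0 reads c1=1 → after 2×micro: 1; S1 reads c0=1 → after 1×micro: -1 ⇒ (c0=1, c1=-1)
[Jacobi] macro 2: S0 reads c1=-1 → after 2×micro: -1; S1 reads c0=1 → after 1×micro: -1 ⇒ (c0=-1, c1=-1)
[Jacobi] macro 3: S0 reads c1=-1 → after 2×micro: -1; S1 reads c0=-1 → after 1×micro: 5 ⇒ (c0=-1, c1=5)
[Jacobi] macro 4: S0 reads c1=5 → after 2×micro: -1; S1 reads c0=-1 → after 1×micro: 5 ⇒ (c0=-1, c1=5)
[Jacobi] macro 5: S0 reads c1=5 → after 2×micro: -1; S1 reads c0=-1 → after 1×micro: 5 ⇒ (c0=-1, c1=5)
[Jacobi] macro 6: S0 reads c1=5 → after 2×micro: -1; S1 reads c0=-1 → after 1×micro: 5 ⇒ (c0=-1, c1=5)
[Jacobi] macro 7: S0 reads c1=5 → after 2×micro: -1; S1 reads c0=-1 → after 1×micro: 5 ⇒ (c0=-1, c1=5)
[Jacobi] macro 8: S0 reads c1=5 → after 2×micro: -1; S1 reads c0=-1 → after 1×micro: 5 ⇒ (c0=-1, c1=5)
[Jacobi] macro 9: S0 reads c1=5 → after 2×micro: -1; S1 reads c0=-1 → after 1×micro: 5 ⇒ (c0=-1, c1=5)
[Gauss-Seidel] macro 1: S0 reads c1=1 → after 2×micro: 1; S1 reads c0=1 → after 1×micro: -1 ⇒ (c0=1, c1=-1)
[Gauss-Seidel] macro 2: S0 reads c1=-1 → after 2×micro: -1; S1 reads c0=-1 → after 1×micro: 5 ⇒ (c0=-1, c1=5)
[Gauss-Seidel] macro 3: S0 reads c1=5 → after 2×micro: -1; S1 reads c0=-1 → after 1×micro: 5 ⇒ (c0=-1, c1=5)
[Gauss-Seidel] macro 4: S0 reads c1=5 → after 2×micro: -1; S1 reads c0=-1 → after 1×micro: 5 ⇒ (c0=-1, c1=5)
[Gauss-Seidel] macro 5: S0 reads c1=5 → after 2×micro: -1; S1 reads c0=-1 → after 1×micro: 5 ⇒ (c0=-1, c1=5)
[Gauss-Seidel] macro 6: S0 reads c1=5 → after 2×micro: -1; S1 reads c0=-1 → after 1×micro: 5 ⇒ (c0=-1, c1=5)
[Gauss-Seidel] macro 7: S0 reads c1=5 → after 2×micro: -1; S1 reads c0=-1 → after 1×micro: 5 ⇒ (c0=-1, c1=5)
[Gauss-Seidel] macro 8: S0 reads c1=5 → after 2×micro: -1; S1 reads c0=-1 → after 1×micro: 5 ⇒ (c0=-1, c1=5)
[Gauss-Seidel] macro 9: S0 reads c1=5 → after 2×micro: -1; S1 reads c0=-1 → after 1×micro: 5 ⇒ (c0=-1, c1=5)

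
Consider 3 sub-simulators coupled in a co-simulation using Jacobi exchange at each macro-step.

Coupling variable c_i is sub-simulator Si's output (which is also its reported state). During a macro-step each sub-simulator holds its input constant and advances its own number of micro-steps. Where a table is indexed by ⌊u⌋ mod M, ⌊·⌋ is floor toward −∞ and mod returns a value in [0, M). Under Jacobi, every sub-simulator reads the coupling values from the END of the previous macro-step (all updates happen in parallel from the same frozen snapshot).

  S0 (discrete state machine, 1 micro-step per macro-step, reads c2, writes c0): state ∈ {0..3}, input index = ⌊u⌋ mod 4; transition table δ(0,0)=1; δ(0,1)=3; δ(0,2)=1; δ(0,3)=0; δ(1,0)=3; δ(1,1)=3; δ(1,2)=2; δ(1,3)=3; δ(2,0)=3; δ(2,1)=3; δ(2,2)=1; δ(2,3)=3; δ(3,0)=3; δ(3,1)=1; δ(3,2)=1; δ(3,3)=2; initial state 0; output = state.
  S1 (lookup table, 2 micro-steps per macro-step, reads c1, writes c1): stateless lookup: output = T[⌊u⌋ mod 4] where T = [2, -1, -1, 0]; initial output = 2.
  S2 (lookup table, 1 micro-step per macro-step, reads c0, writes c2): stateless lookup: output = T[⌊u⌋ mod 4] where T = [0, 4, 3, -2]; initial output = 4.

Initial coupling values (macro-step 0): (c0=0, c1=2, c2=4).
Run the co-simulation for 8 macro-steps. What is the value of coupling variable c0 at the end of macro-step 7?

c0 at macro-step 7 = 2

macro 1: S0 reads c2=4 → after 1×micro: 1; S1 reads c1=2 → after 2×micro: -1; S2 reads c0=0 → after 1×micro: 0 ⇒ (c0=1, c1=-1, c2=0)
macro 2: S0 reads c2=0 → after 1×micro: 3; S1 reads c1=-1 → after 2×micro: 0; S2 reads c0=1 → after 1×micro: 4 ⇒ (c0=3, c1=0, c2=4)
macro 3: S0 reads c2=4 → after 1×micro: 3; S1 reads c1=0 → after 2×micro: 2; S2 reads c0=3 → after 1×micro: -2 ⇒ (c0=3, c1=2, c2=-2)
macro 4: S0 reads c2=-2 → after 1×micro: 1; S1 reads c1=2 → after 2×micro: -1; S2 reads c0=3 → after 1×micro: -2 ⇒ (c0=1, c1=-1, c2=-2)
macro 5: S0 reads c2=-2 → after 1×micro: 2; S1 reads c1=-1 → after 2×micro: 0; S2 reads c0=1 → after 1×micro: 4 ⇒ (c0=2, c1=0, c2=4)
macro 6: S0 reads c2=4 → after 1×micro: 3; S1 reads c1=0 → after 2×micro: 2; S2 reads c0=2 → after 1×micro: 3 ⇒ (c0=3, c1=2, c2=3)
macro 7: S0 reads c2=3 → after 1×micro: 2; S1 reads c1=2 → after 2×micro: -1; S2 reads c0=3 → after 1×micro: -2 ⇒ (c0=2, c1=-1, c2=-2)
macro 8: S0 reads c2=-2 → after 1×micro: 1; S1 reads c1=-1 → after 2×micro: 0; S2 reads c0=2 → after 1×micro: 3 ⇒ (c0=1, c1=0, c2=3)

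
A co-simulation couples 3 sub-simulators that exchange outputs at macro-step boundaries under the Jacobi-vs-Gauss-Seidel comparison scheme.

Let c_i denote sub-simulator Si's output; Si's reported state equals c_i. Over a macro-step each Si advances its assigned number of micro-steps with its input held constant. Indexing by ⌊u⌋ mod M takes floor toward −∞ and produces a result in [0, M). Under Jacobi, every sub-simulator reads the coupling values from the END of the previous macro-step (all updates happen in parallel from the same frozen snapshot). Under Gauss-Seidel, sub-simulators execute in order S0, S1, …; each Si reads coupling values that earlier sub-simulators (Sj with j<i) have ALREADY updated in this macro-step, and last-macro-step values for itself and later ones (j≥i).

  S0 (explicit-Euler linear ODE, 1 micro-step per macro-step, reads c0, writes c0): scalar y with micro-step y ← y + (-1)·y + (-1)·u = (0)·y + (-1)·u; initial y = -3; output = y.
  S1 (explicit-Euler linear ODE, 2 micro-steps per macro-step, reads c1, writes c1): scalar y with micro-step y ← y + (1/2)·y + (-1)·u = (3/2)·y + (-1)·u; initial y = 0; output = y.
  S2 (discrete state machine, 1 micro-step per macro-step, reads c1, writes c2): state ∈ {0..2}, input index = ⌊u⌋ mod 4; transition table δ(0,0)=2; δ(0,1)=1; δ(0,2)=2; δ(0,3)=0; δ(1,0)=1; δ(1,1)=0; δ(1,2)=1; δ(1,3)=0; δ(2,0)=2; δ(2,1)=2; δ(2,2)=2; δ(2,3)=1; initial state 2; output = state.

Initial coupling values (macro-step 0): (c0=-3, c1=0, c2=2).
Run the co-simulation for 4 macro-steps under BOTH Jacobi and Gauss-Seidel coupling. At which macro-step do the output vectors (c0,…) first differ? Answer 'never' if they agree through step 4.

first divergence at macro-step: never

[Jacobi] macro 1: S0 reads c0=-3 → after 1×micro: 3; S1 reads c1=0 → after 2×micro: 0; S2 reads c1=0 → after 1×micro: 2 ⇒ (c0=3, c1=0, c2=2)
[Jacobi] macro 2: S0 reads c0=3 → after 1×micro: -3; S1 reads c1=0 → after 2×micro: 0; S2 reads c1=0 → after 1×micro: 2 ⇒ (c0=-3, c1=0, c2=2)
[Jacobi] macro 3: S0 reads c0=-3 → after 1×micro: 3; S1 reads c1=0 → after 2×micro: 0; S2 reads c1=0 → after 1×micro: 2 ⇒ (c0=3, c1=0, c2=2)
[Jacobi] macro 4: S0 reads c0=3 → after 1×micro: -3; S1 reads c1=0 → after 2×micro: 0; S2 reads c1=0 → after 1×micro: 2 ⇒ (c0=-3, c1=0, c2=2)
[Gauss-Seidel] macro 1: S0 reads c0=-3 → after 1×micro: 3; S1 reads c1=0 → after 2×micro: 0; S2 reads c1=0 → after 1×micro: 2 ⇒ (c0=3, c1=0, c2=2)
[Gauss-Seidel] macro 2: S0 reads c0=3 → after 1×micro: -3; S1 reads c1=0 → after 2×micro: 0; S2 reads c1=0 → after 1×micro: 2 ⇒ (c0=-3, c1=0, c2=2)
[Gauss-Seidel] macro 3: S0 reads c0=-3 → after 1×micro: 3; S1 reads c1=0 → after 2×micro: 0; S2 reads c1=0 → after 1×micro: 2 ⇒ (c0=3, c1=0, c2=2)
[Gauss-Seidel] macro 4: S0 reads c0=3 → after 1×micro: -3; S1 reads c1=0 → after 2×micro: 0; S2 reads c1=0 → after 1×micro: 2 ⇒ (c0=-3, c1=0, c2=2)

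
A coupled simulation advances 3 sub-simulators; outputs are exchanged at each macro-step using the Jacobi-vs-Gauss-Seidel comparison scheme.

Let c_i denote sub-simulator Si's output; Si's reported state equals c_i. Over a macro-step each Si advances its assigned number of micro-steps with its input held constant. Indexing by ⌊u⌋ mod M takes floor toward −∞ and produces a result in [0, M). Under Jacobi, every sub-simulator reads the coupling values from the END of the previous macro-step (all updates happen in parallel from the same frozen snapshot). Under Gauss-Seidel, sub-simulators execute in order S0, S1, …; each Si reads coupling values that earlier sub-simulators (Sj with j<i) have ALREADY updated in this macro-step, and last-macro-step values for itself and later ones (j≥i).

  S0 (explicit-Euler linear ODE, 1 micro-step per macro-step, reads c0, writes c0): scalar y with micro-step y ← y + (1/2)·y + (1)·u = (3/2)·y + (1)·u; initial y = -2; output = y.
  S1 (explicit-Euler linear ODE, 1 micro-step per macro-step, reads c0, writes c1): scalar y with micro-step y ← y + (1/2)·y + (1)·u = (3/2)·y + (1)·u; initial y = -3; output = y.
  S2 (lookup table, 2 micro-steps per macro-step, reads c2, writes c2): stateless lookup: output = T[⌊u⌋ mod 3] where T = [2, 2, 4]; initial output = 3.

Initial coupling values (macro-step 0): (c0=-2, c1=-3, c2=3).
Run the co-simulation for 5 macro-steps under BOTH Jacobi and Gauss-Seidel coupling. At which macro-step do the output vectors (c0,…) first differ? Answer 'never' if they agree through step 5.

[Jacobi] macro 1: S0 reads c0=-2 → after 1×micro: -5; S1 reads c0=-2 → after 1×micro: -13/2; S2 reads c2=3 → after 2×micro: 2 ⇒ (c0=-5, c1=-13/2, c2=2)
[Jacobi] macro 2: S0 reads c0=-5 → after 1×micro: -25/2; S1 reads c0=-5 → after 1×micro: -59/4; S2 reads c2=2 → after 2×micro: 4 ⇒ (c0=-25/2, c1=-59/4, c2=4)
[Jacobi] macro 3: S0 reads c0=-25/2 → after 1×micro: -125/4; S1 reads c0=-25/2 → after 1×micro: -277/8; S2 reads c2=4 → after 2×micro: 2 ⇒ (c0=-125/4, c1=-277/8, c2=2)
[Jacobi] macro 4: S0 reads c0=-125/4 → after 1×micro: -625/8; S1 reads c0=-125/4 → after 1×micro: -1331/16; S2 reads c2=2 → after 2×micro: 4 ⇒ (c0=-625/8, c1=-1331/16, c2=4)
[Jacobi] macro 5: S0 reads c0=-625/8 → after 1×micro: -3125/16; S1 reads c0=-625/8 → after 1×micro: -6493/32; S2 reads c2=4 → after 2×micro: 2 ⇒ (c0=-3125/16, c1=-6493/32, c2=2)
[Gauss-Seidel] macro 1: S0 reads c0=-2 → after 1×micro: -5; S1 reads c0=-5 → after 1×micro: -19/2; S2 reads c2=3 → after 2×micro: 2 ⇒ (c0=-5, c1=-19/2, c2=2)
[Gauss-Seidel] macro 2: S0 reads c0=-5 → after 1×micro: -25/2; S1 reads c0=-25/2 → after 1×micro: -107/4; S2 reads c2=2 → after 2×micro: 4 ⇒ (c0=-25/2, c1=-107/4, c2=4)
[Gauss-Seidel] macro 3: S0 reads c0=-25/2 → after 1×micro: -125/4; S1 reads c0=-125/4 → after 1×micro: -571/8; S2 reads c2=4 → after 2×micro: 2 ⇒ (c0=-125/4, c1=-571/8, c2=2)
[Gauss-Seidel] macro 4: S0 reads c0=-125/4 → after 1×micro: -625/8; S1 reads c0=-625/8 → after 1×micro: -2963/16; S2 reads c2=2 → after 2×micro: 4 ⇒ (c0=-625/8, c1=-2963/16, c2=4)
[Gauss-Seidel] macro 5: S0 reads c0=-625/8 → after 1×micro: -3125/16; S1 reads c0=-3125/16 → after 1×micro: -15139/32; S2 reads c2=4 → after 2×micro: 2 ⇒ (c0=-3125/16, c1=-15139/32, c2=2)

first divergence at macro-step: 1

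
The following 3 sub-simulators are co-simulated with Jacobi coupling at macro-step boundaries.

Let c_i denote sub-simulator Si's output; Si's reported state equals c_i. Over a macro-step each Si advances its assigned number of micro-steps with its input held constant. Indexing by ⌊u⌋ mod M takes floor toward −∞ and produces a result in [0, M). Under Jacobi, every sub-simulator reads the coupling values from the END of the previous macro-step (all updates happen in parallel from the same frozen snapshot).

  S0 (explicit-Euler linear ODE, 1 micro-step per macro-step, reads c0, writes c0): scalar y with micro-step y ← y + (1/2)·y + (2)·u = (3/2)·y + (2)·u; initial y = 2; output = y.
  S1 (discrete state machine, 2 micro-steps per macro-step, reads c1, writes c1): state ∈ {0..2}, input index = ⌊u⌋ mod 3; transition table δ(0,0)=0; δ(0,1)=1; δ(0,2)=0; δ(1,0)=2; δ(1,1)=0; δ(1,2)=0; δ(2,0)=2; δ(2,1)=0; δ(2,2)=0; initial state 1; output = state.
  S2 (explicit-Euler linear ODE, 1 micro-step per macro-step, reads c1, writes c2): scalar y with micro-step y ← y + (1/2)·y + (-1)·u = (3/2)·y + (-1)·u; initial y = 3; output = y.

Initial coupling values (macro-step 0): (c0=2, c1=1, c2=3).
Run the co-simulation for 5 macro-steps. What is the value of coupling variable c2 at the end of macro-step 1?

macro 1: S0 reads c0=2 → after 1×micro: 7; S1 reads c1=1 → after 2×micro: 1; S2 reads c1=1 → after 1×micro: 7/2 ⇒ (c0=7, c1=1, c2=7/2)
macro 2: S0 reads c0=7 → after 1×micro: 49/2; S1 reads c1=1 → after 2×micro: 1; S2 reads c1=1 → after 1×micro: 17/4 ⇒ (c0=49/2, c1=1, c2=17/4)
macro 3: S0 reads c0=49/2 → after 1×micro: 343/4; S1 reads c1=1 → after 2×micro: 1; S2 reads c1=1 → after 1×micro: 43/8 ⇒ (c0=343/4, c1=1, c2=43/8)
macro 4: S0 reads c0=343/4 → after 1×micro: 2401/8; S1 reads c1=1 → after 2×micro: 1; S2 reads c1=1 → after 1×micro: 113/16 ⇒ (c0=2401/8, c1=1, c2=113/16)
macro 5: S0 reads c0=2401/8 → after 1×micro: 16807/16; S1 reads c1=1 → after 2×micro: 1; S2 reads c1=1 → after 1×micro: 307/32 ⇒ (c0=16807/16, c1=1, c2=307/32)

c2 at macro-step 1 = 7/2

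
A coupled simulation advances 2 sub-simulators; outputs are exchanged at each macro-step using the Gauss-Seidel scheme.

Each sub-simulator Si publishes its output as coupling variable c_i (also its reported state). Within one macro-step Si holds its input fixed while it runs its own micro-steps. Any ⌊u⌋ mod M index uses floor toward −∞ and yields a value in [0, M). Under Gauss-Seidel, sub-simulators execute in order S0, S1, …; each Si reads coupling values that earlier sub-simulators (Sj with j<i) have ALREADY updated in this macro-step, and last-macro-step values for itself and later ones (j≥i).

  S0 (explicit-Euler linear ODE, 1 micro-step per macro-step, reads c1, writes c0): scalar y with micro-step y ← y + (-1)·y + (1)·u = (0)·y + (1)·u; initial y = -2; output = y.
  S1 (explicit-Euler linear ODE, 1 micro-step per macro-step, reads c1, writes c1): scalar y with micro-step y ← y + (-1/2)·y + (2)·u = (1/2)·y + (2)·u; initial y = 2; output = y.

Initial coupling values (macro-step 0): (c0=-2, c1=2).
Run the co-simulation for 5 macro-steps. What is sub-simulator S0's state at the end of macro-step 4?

macro 1: S0 reads c1=2 → after 1×micro: 2; S1 reads c1=2 → after 1×micro: 5 ⇒ (c0=2, c1=5)
macro 2: S0 reads c1=5 → after 1×micro: 5; S1 reads c1=5 → after 1×micro: 25/2 ⇒ (c0=5, c1=25/2)
macro 3: S0 reads c1=25/2 → after 1×micro: 25/2; S1 reads c1=25/2 → after 1×micro: 125/4 ⇒ (c0=25/2, c1=125/4)
macro 4: S0 reads c1=125/4 → after 1×micro: 125/4; S1 reads c1=125/4 → after 1×micro: 625/8 ⇒ (c0=125/4, c1=625/8)
macro 5: S0 reads c1=625/8 → after 1×micro: 625/8; S1 reads c1=625/8 → after 1×micro: 3125/16 ⇒ (c0=625/8, c1=3125/16)

S0 state at macro-step 4 = 125/4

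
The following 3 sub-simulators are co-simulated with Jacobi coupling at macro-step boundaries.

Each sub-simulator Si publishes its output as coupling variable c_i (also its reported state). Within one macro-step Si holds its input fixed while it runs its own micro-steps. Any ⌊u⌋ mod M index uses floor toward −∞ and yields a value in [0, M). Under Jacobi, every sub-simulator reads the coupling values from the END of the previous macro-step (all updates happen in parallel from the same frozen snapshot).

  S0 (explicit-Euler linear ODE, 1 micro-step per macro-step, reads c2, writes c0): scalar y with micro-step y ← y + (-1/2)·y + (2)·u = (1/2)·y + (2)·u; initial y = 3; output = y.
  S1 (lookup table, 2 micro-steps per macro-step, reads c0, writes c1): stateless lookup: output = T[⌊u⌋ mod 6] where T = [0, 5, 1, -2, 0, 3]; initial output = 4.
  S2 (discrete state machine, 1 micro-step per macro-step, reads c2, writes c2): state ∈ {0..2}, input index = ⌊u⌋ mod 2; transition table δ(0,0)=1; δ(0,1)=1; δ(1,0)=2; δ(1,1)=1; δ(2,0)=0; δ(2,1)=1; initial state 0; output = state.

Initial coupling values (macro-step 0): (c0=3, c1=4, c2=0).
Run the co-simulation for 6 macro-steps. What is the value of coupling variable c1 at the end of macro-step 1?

c1 at macro-step 1 = -2

macro 1: S0 reads c2=0 → after 1×micro: 3/2; S1 reads c0=3 → after 2×micro: -2; S2 reads c2=0 → after 1×micro: 1 ⇒ (c0=3/2, c1=-2, c2=1)
macro 2: S0 reads c2=1 → after 1×micro: 11/4; S1 reads c0=3/2 → after 2×micro: 5; S2 reads c2=1 → after 1×micro: 1 ⇒ (c0=11/4, c1=5, c2=1)
macro 3: S0 reads c2=1 → after 1×micro: 27/8; S1 reads c0=11/4 → after 2×micro: 1; S2 reads c2=1 → after 1×micro: 1 ⇒ (c0=27/8, c1=1, c2=1)
macro 4: S0 reads c2=1 → after 1×micro: 59/16; S1 reads c0=27/8 → after 2×micro: -2; S2 reads c2=1 → after 1×micro: 1 ⇒ (c0=59/16, c1=-2, c2=1)
macro 5: S0 reads c2=1 → after 1×micro: 123/32; S1 reads c0=59/16 → after 2×micro: -2; S2 reads c2=1 → after 1×micro: 1 ⇒ (c0=123/32, c1=-2, c2=1)
macro 6: S0 reads c2=1 → after 1×micro: 251/64; S1 reads c0=123/32 → after 2×micro: -2; S2 reads c2=1 → after 1×micro: 1 ⇒ (c0=251/64, c1=-2, c2=1)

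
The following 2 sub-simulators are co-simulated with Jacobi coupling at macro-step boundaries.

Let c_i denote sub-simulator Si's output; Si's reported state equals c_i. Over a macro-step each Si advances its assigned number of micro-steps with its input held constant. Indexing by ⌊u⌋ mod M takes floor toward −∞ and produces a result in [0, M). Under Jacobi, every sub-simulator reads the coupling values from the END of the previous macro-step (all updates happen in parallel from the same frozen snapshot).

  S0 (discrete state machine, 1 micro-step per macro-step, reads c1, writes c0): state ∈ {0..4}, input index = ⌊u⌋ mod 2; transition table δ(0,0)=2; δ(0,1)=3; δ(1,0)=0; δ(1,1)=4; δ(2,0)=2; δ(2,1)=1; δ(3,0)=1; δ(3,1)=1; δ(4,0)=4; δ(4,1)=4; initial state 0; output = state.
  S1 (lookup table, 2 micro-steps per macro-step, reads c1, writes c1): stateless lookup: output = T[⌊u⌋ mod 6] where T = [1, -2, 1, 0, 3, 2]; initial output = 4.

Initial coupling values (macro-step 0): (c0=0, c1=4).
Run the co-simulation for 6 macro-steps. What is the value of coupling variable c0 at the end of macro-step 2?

c0 at macro-step 2 = 1

macro 1: S0 reads c1=4 → after 1×micro: 2; S1 reads c1=4 → after 2×micro: 3 ⇒ (c0=2, c1=3)
macro 2: S0 reads c1=3 → after 1×micro: 1; S1 reads c1=3 → after 2×micro: 0 ⇒ (c0=1, c1=0)
macro 3: S0 reads c1=0 → after 1×micro: 0; S1 reads c1=0 → after 2×micro: 1 ⇒ (c0=0, c1=1)
macro 4: S0 reads c1=1 → after 1×micro: 3; S1 reads c1=1 → after 2×micro: -2 ⇒ (c0=3, c1=-2)
macro 5: S0 reads c1=-2 → after 1×micro: 1; S1 reads c1=-2 → after 2×micro: 3 ⇒ (c0=1, c1=3)
macro 6: S0 reads c1=3 → after 1×micro: 4; S1 reads c1=3 → after 2×micro: 0 ⇒ (c0=4, c1=0)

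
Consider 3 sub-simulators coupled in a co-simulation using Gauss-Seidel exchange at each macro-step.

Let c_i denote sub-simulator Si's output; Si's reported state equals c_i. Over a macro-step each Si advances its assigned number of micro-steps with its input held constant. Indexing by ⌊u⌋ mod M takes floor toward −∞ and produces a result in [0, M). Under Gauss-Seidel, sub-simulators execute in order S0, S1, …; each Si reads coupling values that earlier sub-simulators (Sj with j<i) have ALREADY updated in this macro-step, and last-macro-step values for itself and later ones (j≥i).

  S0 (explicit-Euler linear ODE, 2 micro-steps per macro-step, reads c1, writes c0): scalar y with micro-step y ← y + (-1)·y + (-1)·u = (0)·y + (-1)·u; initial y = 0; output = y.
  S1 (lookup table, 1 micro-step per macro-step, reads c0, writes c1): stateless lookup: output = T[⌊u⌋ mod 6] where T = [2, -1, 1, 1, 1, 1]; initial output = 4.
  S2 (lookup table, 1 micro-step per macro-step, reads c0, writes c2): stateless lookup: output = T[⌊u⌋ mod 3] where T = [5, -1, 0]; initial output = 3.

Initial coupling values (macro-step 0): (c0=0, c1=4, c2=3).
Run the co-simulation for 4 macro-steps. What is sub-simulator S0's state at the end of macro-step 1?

macro 1: S0 reads c1=4 → after 2×micro: -4; S1 reads c0=-4 → after 1×micro: 1; S2 reads c0=-4 → after 1×micro: 0 ⇒ (c0=-4, c1=1, c2=0)
macro 2: S0 reads c1=1 → after 2×micro: -1; S1 reads c0=-1 → after 1×micro: 1; S2 reads c0=-1 → after 1×micro: 0 ⇒ (c0=-1, c1=1, c2=0)
macro 3: S0 reads c1=1 → after 2×micro: -1; S1 reads c0=-1 → after 1×micro: 1; S2 reads c0=-1 → after 1×micro: 0 ⇒ (c0=-1, c1=1, c2=0)
macro 4: S0 reads c1=1 → after 2×micro: -1; S1 reads c0=-1 → after 1×micro: 1; S2 reads c0=-1 → after 1×micro: 0 ⇒ (c0=-1, c1=1, c2=0)

S0 state at macro-step 1 = -4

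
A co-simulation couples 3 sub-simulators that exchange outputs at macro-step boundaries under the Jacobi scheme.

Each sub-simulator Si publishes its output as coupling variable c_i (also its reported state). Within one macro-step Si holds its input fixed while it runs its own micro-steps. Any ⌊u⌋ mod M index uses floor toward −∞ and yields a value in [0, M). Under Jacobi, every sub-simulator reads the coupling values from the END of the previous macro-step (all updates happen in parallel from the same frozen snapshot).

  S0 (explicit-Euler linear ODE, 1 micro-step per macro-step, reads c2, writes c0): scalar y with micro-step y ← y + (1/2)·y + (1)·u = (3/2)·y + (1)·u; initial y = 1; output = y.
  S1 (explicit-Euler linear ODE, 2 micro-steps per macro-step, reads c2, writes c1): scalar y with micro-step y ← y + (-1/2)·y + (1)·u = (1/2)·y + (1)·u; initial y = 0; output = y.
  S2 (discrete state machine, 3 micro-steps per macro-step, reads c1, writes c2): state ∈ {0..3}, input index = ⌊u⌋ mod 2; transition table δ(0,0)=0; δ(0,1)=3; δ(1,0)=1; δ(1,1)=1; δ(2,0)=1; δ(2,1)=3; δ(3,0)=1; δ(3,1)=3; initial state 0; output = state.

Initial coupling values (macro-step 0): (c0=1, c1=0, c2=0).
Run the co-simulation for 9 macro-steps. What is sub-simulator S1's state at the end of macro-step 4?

S1 state at macro-step 4 = 0

macro 1: S0 reads c2=0 → after 1×micro: 3/2; S1 reads c2=0 → after 2×micro: 0; S2 reads c1=0 → after 3×micro: 0 ⇒ (c0=3/2, c1=0, c2=0)
macro 2: S0 reads c2=0 → after 1×micro: 9/4; S1 reads c2=0 → after 2×micro: 0; S2 reads c1=0 → after 3×micro: 0 ⇒ (c0=9/4, c1=0, c2=0)
macro 3: S0 reads c2=0 → after 1×micro: 27/8; S1 reads c2=0 → after 2×micro: 0; S2 reads c1=0 → after 3×micro: 0 ⇒ (c0=27/8, c1=0, c2=0)
macro 4: S0 reads c2=0 → after 1×micro: 81/16; S1 reads c2=0 → after 2×micro: 0; S2 reads c1=0 → after 3×micro: 0 ⇒ (c0=81/16, c1=0, c2=0)
macro 5: S0 reads c2=0 → after 1×micro: 243/32; S1 reads c2=0 → after 2×micro: 0; S2 reads c1=0 → after 3×micro: 0 ⇒ (c0=243/32, c1=0, c2=0)
macro 6: S0 reads c2=0 → after 1×micro: 729/64; S1 reads c2=0 → after 2×micro: 0; S2 reads c1=0 → after 3×micro: 0 ⇒ (c0=729/64, c1=0, c2=0)
macro 7: S0 reads c2=0 → after 1×micro: 2187/128; S1 reads c2=0 → after 2×micro: 0; S2 reads c1=0 → after 3×micro: 0 ⇒ (c0=2187/128, c1=0, c2=0)
macro 8: S0 reads c2=0 → after 1×micro: 6561/256; S1 reads c2=0 → after 2×micro: 0; S2 reads c1=0 → after 3×micro: 0 ⇒ (c0=6561/256, c1=0, c2=0)
macro 9: S0 reads c2=0 → after 1×micro: 19683/512; S1 reads c2=0 → after 2×micro: 0; S2 reads c1=0 → after 3×micro: 0 ⇒ (c0=19683/512, c1=0, c2=0)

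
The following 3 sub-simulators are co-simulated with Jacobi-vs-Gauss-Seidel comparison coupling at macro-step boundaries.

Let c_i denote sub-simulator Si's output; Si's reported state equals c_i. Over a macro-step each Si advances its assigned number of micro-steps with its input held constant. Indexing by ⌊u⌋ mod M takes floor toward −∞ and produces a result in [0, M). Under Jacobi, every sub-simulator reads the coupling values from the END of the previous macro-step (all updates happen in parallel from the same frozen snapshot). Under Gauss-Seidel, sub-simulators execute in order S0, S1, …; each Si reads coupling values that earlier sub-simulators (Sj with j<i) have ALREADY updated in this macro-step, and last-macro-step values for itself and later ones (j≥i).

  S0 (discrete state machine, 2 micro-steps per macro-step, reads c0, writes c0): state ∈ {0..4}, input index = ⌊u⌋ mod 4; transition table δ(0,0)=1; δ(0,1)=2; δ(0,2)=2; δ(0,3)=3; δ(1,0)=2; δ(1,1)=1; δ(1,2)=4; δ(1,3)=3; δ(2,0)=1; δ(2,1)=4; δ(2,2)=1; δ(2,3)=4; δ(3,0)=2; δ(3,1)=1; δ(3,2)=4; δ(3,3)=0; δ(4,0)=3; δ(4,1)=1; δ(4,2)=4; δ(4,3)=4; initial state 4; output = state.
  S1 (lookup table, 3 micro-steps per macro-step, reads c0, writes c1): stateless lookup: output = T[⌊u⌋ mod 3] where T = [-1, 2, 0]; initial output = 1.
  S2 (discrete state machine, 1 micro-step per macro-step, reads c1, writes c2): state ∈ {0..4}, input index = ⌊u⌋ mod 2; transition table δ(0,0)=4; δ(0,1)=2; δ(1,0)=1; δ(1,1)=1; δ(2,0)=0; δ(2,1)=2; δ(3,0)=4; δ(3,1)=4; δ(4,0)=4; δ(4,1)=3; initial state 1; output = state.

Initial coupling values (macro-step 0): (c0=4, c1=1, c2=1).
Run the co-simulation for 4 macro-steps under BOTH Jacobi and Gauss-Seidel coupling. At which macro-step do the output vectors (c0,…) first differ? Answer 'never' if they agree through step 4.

first divergence at macro-step: 1

[Jacobi] macro 1: S0 reads c0=4 → after 2×micro: 2; S1 reads c0=4 → after 3×micro: 2; S2 reads c1=1 → after 1×micro: 1 ⇒ (c0=2, c1=2, c2=1)
[Jacobi] macro 2: S0 reads c0=2 → after 2×micro: 4; S1 reads c0=2 → after 3×micro: 0; S2 reads c1=2 → after 1×micro: 1 ⇒ (c0=4, c1=0, c2=1)
[Jacobi] macro 3: S0 reads c0=4 → after 2×micro: 2; S1 reads c0=4 → after 3×micro: 2; S2 reads c1=0 → after 1×micro: 1 ⇒ (c0=2, c1=2, c2=1)
[Jacobi] macro 4: S0 reads c0=2 → after 2×micro: 4; S1 reads c0=2 → after 3×micro: 0; S2 reads c1=2 → after 1×micro: 1 ⇒ (c0=4, c1=0, c2=1)
[Gauss-Seidel] macro 1: S0 reads c0=4 → after 2×micro: 2; S1 reads c0=2 → after 3×micro: 0; S2 reads c1=0 → after 1×micro: 1 ⇒ (c0=2, c1=0, c2=1)
[Gauss-Seidel] macro 2: S0 reads c0=2 → after 2×micro: 4; S1 reads c0=4 → after 3×micro: 2; S2 reads c1=2 → after 1×micro: 1 ⇒ (c0=4, c1=2, c2=1)
[Gauss-Seidel] macro 3: S0 reads c0=4 → after 2×micro: 2; S1 reads c0=2 → after 3×micro: 0; S2 reads c1=0 → after 1×micro: 1 ⇒ (c0=2, c1=0, c2=1)
[Gauss-Seidel] macro 4: S0 reads c0=2 → after 2×micro: 4; S1 reads c0=4 → after 3×micro: 2; S2 reads c1=2 → after 1×micro: 1 ⇒ (c0=4, c1=2, c2=1)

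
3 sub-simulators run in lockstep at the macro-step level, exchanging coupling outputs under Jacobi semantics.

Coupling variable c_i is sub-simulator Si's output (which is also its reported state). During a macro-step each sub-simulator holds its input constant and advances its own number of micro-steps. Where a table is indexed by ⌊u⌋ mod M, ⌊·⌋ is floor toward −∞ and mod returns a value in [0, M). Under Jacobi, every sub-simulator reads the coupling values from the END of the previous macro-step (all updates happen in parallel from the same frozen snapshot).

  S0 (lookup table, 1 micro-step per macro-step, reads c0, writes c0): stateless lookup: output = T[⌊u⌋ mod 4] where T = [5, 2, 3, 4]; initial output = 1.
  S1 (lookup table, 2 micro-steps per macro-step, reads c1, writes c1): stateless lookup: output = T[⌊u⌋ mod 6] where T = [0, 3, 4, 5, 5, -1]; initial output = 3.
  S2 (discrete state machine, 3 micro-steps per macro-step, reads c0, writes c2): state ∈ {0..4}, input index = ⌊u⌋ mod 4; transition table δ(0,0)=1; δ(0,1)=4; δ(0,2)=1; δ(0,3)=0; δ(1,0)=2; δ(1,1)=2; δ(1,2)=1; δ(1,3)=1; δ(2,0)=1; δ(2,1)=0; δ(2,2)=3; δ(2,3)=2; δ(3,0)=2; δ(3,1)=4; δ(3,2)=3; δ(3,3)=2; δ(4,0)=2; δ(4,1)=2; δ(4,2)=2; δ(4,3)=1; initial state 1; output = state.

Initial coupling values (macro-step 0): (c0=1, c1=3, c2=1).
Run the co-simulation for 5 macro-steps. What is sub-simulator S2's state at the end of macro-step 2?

S2 state at macro-step 2 = 3

macro 1: S0 reads c0=1 → after 1×micro: 2; S1 reads c1=3 → after 2×micro: 5; S2 reads c0=1 → after 3×micro: 4 ⇒ (c0=2, c1=5, c2=4)
macro 2: S0 reads c0=2 → after 1×micro: 3; S1 reads c1=5 → after 2×micro: -1; S2 reads c0=2 → after 3×micro: 3 ⇒ (c0=3, c1=-1, c2=3)
macro 3: S0 reads c0=3 → after 1×micro: 4; S1 reads c1=-1 → after 2×micro: -1; S2 reads c0=3 → after 3×micro: 2 ⇒ (c0=4, c1=-1, c2=2)
macro 4: S0 reads c0=4 → after 1×micro: 5; S1 reads c1=-1 → after 2×micro: -1; S2 reads c0=4 → after 3×micro: 1 ⇒ (c0=5, c1=-1, c2=1)
macro 5: S0 reads c0=5 → after 1×micro: 2; S1 reads c1=-1 → after 2×micro: -1; S2 reads c0=5 → after 3×micro: 4 ⇒ (c0=2, c1=-1, c2=4)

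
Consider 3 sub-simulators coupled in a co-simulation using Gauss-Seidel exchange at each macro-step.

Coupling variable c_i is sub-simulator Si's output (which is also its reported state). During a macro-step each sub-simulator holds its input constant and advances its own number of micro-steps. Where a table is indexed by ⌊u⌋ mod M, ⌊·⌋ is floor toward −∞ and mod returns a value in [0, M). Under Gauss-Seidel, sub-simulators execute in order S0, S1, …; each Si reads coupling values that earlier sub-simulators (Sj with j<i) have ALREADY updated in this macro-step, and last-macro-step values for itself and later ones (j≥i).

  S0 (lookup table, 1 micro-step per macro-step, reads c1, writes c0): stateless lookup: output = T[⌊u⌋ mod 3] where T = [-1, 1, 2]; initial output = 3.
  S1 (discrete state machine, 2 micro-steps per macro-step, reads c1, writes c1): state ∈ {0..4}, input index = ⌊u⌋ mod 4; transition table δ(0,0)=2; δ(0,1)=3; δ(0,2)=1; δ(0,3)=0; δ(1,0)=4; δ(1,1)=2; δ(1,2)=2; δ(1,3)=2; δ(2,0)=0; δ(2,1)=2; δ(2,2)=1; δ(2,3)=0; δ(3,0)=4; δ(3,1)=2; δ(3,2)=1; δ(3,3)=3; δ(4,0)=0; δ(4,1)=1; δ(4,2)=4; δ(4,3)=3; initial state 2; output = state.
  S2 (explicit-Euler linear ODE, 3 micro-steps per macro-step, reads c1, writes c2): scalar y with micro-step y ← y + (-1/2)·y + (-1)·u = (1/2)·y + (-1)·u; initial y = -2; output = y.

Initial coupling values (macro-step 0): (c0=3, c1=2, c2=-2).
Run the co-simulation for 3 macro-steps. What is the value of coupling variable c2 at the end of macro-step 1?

macro 1: S0 reads c1=2 → after 1×micro: 2; S1 reads c1=2 → after 2×micro: 2; S2 reads c1=2 → after 3×micro: -15/4 ⇒ (c0=2, c1=2, c2=-15/4)
macro 2: S0 reads c1=2 → after 1×micro: 2; S1 reads c1=2 → after 2×micro: 2; S2 reads c1=2 → after 3×micro: -127/32 ⇒ (c0=2, c1=2, c2=-127/32)
macro 3: S0 reads c1=2 → after 1×micro: 2; S1 reads c1=2 → after 2×micro: 2; S2 reads c1=2 → after 3×micro: -1023/256 ⇒ (c0=2, c1=2, c2=-1023/256)

c2 at macro-step 1 = -15/4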